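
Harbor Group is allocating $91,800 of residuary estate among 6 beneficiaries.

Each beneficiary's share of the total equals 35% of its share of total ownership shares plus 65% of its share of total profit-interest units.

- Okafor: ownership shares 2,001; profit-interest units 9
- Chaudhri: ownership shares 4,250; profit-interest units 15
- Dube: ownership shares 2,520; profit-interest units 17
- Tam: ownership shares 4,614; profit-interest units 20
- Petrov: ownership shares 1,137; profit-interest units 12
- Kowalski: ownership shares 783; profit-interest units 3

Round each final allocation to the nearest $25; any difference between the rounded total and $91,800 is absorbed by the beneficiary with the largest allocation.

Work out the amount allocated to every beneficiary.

Ownership shares total 15,305; profit-interest units total 76.
Composite weights (35% ownership shares + 65% profit-interest units): Okafor 0.1227; Chaudhri 0.2255; Dube 0.2030; Tam 0.2766; Petrov 0.1286; Kowalski 0.0436.
Raw shares: Okafor 11,266.91; Chaudhri 20,699.06; Dube 18,637.51; Tam 25,388.87; Petrov 11,808.50; Kowalski 3,999.16.
At nearest $25: Okafor $11,275; Chaudhri $20,700; Dube $18,650; Tam $25,400; Petrov $11,800; Kowalski $4,000. Sum = $91,825.
Difference $91,800 − $91,825 = −$25 applied to largest allocation (Tam): Tam becomes $25,375.

Okafor: $11,275 · Chaudhri: $20,700 · Dube: $18,650 · Tam: $25,375 · Petrov: $11,800 · Kowalski: $4,000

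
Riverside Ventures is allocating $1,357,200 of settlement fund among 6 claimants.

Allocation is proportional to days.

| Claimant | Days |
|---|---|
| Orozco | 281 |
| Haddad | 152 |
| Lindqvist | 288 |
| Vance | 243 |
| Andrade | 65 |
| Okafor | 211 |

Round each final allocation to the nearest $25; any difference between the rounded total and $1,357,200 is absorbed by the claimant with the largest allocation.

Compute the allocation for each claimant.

Days total: 1,240.
Unrounded shares: Orozco 281/1,240 × $1,357,200 = 307,559.03; Haddad 152/1,240 × $1,357,200 = 166,366.45; Lindqvist 288/1,240 × $1,357,200 = 315,220.65; Vance 243/1,240 × $1,357,200 = 265,967.42; Andrade 65/1,240 × $1,357,200 = 71,143.55; Okafor 211/1,240 × $1,357,200 = 230,942.90.
Rounded to nearest $25: Orozco $307,550; Haddad $166,375; Lindqvist $315,225; Vance $265,975; Andrade $71,150; Okafor $230,950. Sum = $1,357,225.
Difference $1,357,200 − $1,357,225 = −$25 applied to largest allocation (Lindqvist): Lindqvist becomes $315,200.

Orozco: $307,550 · Haddad: $166,375 · Lindqvist: $315,200 · Vance: $265,975 · Andrade: $71,150 · Okafor: $230,950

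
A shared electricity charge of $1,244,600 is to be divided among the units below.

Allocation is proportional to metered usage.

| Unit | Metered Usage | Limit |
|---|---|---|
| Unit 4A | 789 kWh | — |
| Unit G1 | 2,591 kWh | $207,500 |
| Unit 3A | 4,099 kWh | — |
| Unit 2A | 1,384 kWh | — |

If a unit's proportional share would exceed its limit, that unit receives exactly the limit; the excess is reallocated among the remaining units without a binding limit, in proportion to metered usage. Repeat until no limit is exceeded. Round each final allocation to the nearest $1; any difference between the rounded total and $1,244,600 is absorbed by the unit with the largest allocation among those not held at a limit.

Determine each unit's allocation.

Combined metered usage = 8,863.
Proportional shares (ignoring caps): Unit 4A 110,796.502; Unit G1 363,845.04; Unit 3A 575,608.19; Unit 2A 194,350.27.
Held at cap: Unit G1 ($207,500); balance $1,037,100 reallocated over remaining metered usage 6,272.
Redistributed shares: Unit 4A 130,464.27 → $130,464; Unit 3A 677,785.86 → $677,786; Unit 2A 228,849.87 → $228,850.

Unit 4A: $130,464; Unit G1: $207,500; Unit 3A: $677,786; Unit 2A: $228,850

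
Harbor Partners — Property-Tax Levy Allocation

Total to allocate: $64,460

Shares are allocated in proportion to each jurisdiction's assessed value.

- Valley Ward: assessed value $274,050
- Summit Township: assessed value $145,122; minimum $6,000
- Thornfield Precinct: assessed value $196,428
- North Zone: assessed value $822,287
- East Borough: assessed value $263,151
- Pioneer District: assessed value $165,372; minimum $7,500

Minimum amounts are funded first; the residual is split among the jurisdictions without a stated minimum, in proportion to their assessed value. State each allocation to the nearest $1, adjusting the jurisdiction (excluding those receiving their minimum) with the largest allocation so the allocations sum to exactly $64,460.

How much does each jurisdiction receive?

Valley Ward: $8,976; Summit Township: $6,000; Thornfield Precinct: $6,433; North Zone: $26,932; East Borough: $8,619; Pioneer District: $7,500

Guaranteed amounts: Summit Township $6,000; Pioneer District $7,500. Residual $50,960.
Residual split over remaining assessed value 1,555,916: Valley Ward 8,975.80 → $8,976; Thornfield Precinct 6,433.49 → $6,433; North Zone 26,931.88 → $26,932; East Borough 8,618.83 → $8,619.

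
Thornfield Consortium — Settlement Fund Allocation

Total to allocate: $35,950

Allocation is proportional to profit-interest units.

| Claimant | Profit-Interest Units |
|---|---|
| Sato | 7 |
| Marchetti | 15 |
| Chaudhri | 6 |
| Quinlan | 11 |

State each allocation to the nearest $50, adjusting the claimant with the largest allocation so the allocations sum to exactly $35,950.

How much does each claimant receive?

Profit-interest units total: 39.
Proportional shares: Sato 7/39 × $35,950 = 6,452.56; Marchetti 15/39 × $35,950 = 13,826.92; Chaudhri 6/39 × $35,950 = 5,530.77; Quinlan 11/39 × $35,950 = 10,139.74.
Rounded to nearest $50: Sato $6,450; Marchetti $13,850; Chaudhri $5,550; Quinlan $10,150. Sum = $36,000.
Difference $35,950 − $36,000 = −$50 applied to largest allocation (Marchetti): Marchetti becomes $13,800.

Sato: $6,450 · Marchetti: $13,800 · Chaudhri: $5,550 · Quinlan: $10,150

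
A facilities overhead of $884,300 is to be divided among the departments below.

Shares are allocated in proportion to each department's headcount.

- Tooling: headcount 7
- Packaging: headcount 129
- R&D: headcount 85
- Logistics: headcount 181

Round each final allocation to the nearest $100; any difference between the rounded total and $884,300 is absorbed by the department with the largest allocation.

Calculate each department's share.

Tooling: $15,400; Packaging: $283,800; R&D: $187,000; Logistics: $398,100

Sum of headcount: 402.
Unrounded shares: Tooling 7/402 × $884,300 = 15,398.26; Packaging 129/402 × $884,300 = 283,767.91; R&D 85/402 × $884,300 = 186,978.86; Logistics 181/402 × $884,300 = 398,154.98.
Rounded to nearest $100: Tooling $15,400; Packaging $283,800; R&D $187,000; Logistics $398,200. Sum = $884,400.
Difference $884,300 − $884,400 = −$100 applied to largest allocation (Logistics): Logistics becomes $398,100.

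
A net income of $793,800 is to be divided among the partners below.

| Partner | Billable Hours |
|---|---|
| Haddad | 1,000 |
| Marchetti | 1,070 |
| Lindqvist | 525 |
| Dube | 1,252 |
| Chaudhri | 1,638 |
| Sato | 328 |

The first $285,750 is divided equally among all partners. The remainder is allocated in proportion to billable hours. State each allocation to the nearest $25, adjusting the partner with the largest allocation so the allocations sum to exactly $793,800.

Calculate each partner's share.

First tranche $285,750 split equally: $47,625 each.
Remainder $508,050 by billable hours (total 5,813): Haddad 87,398.93 → $87,400; Marchetti 93,516.86 → $93,525; Lindqvist 45,884.44 → $45,875; Dube 109,423.46 → $109,425; Chaudhri 143,159.45 → $143,150; Sato 28,666.85 → $28,675.
Totals: Haddad $47,625 + $87,400 = $135,025; Marchetti $47,625 + $93,525 = $141,150; Lindqvist $47,625 + $45,875 = $93,500; Dube $47,625 + $109,425 = $157,050; Chaudhri $47,625 + $143,150 = $190,775; Sato $47,625 + $28,675 = $76,300.

Haddad: $135,025 | Marchetti: $141,150 | Lindqvist: $93,500 | Dube: $157,050 | Chaudhri: $190,775 | Sato: $76,300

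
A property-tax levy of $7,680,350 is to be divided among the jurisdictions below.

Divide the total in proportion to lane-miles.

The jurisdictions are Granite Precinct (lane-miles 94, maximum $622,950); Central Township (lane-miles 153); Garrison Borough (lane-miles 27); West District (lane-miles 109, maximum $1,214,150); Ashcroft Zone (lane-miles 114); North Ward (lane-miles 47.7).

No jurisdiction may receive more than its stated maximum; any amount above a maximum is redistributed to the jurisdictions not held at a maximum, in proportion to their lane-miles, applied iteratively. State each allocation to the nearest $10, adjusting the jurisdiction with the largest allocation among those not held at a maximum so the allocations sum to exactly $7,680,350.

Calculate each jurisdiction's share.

Sum of lane-miles: 544.7.
Unconstrained shares: Granite Precinct 1,325,413.81; Central Township 2,157,322.47; Garrison Borough 380,703.97; West District 1,536,916.01; Ashcroft Zone 1,607,416.74; North Ward 672,577.01.
Cap binds for Granite Precinct ($622,950), West District ($1,214,150); residual $5,843,250 reallocated over remaining lane-miles 341.7.
Shares after redistribution: Central Township 2,616,380.60 → $2,616,380; Garrison Borough 461,714.22 → $461,710; Ashcroft Zone 1,949,460.05 → $1,949,460; North Ward 815,695.13 → $815,700.

Granite Precinct: $622,950; Central Township: $2,616,380; Garrison Borough: $461,710; West District: $1,214,150; Ashcroft Zone: $1,949,460; North Ward: $815,700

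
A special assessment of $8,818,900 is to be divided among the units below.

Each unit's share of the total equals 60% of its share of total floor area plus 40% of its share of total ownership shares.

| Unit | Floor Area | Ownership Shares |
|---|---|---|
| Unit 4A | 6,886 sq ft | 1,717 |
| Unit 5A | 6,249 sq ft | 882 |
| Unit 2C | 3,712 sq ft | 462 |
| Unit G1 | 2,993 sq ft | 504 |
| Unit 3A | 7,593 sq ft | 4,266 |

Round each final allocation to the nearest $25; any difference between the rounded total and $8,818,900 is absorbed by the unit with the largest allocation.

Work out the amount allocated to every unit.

Totals — floor area 27,433, ownership shares 7,831.
Combined weights (60% floor area + 40% ownership shares): Unit 4A 0.2383; Unit 5A 0.1817; Unit 2C 0.1048; Unit G1 0.0912; Unit 3A 0.3840.
Unrounded shares: Unit 4A 2,101,629.00; Unit 5A 1,602,628.05; Unit 2C 924,092.06; Unit G1 804,329.05; Unit 3A 3,386,221.84.
Rounded to nearest $25: Unit 4A $2,101,625; Unit 5A $1,602,625; Unit 2C $924,100; Unit G1 $804,325; Unit 3A $3,386,225. Sum = $8,818,900.
No rounding difference to absorb.

Unit 4A: $2,101,625 | Unit 5A: $1,602,625 | Unit 2C: $924,100 | Unit G1: $804,325 | Unit 3A: $3,386,225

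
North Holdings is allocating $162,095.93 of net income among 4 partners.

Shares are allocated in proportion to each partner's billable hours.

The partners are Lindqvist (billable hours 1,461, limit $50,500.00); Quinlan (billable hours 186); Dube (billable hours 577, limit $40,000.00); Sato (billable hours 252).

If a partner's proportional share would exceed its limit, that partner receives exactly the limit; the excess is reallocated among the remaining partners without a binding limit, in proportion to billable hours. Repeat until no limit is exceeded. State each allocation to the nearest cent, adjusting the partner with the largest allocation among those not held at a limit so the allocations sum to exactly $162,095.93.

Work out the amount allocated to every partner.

Lindqvist: $50,500.00; Quinlan: $30,403.75; Dube: $40,000.00; Sato: $41,192.18

Billable hours total: 2,476.
Pro-rata shares before constraints: Lindqvist 95,647.0734; Quinlan 12,176.8348; Dube 37,774.3746; Sato 16,497.6472.
Capped: Lindqvist ($50,500.00); balance $111,595.93 reallocated over remaining billable hours 1,015.
Capped: Dube ($40,000.00); balance $71,595.93 reallocated over remaining billable hours 438.
Remaining shares: Quinlan 30,403.7511 → $30,403.75; Sato 41,192.1789 → $41,192.18.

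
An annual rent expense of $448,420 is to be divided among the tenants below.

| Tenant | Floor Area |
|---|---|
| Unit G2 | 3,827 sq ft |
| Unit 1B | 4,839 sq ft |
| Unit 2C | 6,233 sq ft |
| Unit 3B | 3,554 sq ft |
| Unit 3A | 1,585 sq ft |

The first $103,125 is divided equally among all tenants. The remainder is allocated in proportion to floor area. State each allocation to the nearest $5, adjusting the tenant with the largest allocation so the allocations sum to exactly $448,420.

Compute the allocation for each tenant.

Equal tier: $103,125 ÷ 5 = $20,625 apiece.
Remainder $345,295 by floor area (total 20,038): Unit G2 65,946.90 → $65,945; Unit 1B 83,385.69 → $83,385; Unit 2C 107,407.11 → $107,405; Unit 3B 61,242.56 → $61,245; Unit 3A 27,312.73 → $27,315.
Totals: Unit G2 $20,625 + $65,945 = $86,570; Unit 1B $20,625 + $83,385 = $104,010; Unit 2C $20,625 + $107,405 = $128,030; Unit 3B $20,625 + $61,245 = $81,870; Unit 3A $20,625 + $27,315 = $47,940.

Unit G2: $86,570 | Unit 1B: $104,010 | Unit 2C: $128,030 | Unit 3B: $81,870 | Unit 3A: $47,940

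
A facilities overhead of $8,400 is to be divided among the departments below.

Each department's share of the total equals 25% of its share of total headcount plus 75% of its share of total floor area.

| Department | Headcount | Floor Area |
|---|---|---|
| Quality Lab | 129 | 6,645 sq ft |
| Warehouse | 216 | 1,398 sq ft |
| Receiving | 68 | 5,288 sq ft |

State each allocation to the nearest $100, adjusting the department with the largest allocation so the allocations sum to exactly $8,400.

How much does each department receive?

Quality Lab: $3,800; Warehouse: $1,800; Receiving: $2,800

Headcount total 413; floor area total 13,331.
Composite weights (25% headcount + 75% floor area): Quality Lab 0.4519; Warehouse 0.2094; Receiving 0.3387.
Unrounded shares: Quality Lab 3,796.24; Warehouse 1,758.98; Receiving 2,844.78.
Rounded to nearest $100: Quality Lab $3,800; Warehouse $1,800; Receiving $2,800. Sum = $8,400.
Rounded total matches; no reconciliation needed.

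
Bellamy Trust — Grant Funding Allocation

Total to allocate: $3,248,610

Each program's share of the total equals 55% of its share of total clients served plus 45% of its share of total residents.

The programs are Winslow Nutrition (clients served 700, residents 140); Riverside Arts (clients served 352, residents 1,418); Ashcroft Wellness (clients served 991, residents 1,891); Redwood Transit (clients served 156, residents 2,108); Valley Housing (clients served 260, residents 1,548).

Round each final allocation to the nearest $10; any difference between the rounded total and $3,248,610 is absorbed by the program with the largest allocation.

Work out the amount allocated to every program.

Clients served total 2,459; residents total 7,105.
Combined weights (55% clients served + 45% residents): Winslow Nutrition 0.1654; Riverside Arts 0.1685; Ashcroft Wellness 0.3414; Redwood Transit 0.1684; Valley Housing 0.1562.
Raw shares: Winslow Nutrition 537,432.84; Riverside Arts 547,524.58; Ashcroft Wellness 1,109,149.89; Redwood Transit 547,078.41; Valley Housing 507,424.28.
Rounded to nearest $10: Winslow Nutrition $537,430; Riverside Arts $547,520; Ashcroft Wellness $1,109,150; Redwood Transit $547,080; Valley Housing $507,420. Sum = $3,248,600.
Difference $3,248,610 − $3,248,600 = +$10 applied to largest allocation (Ashcroft Wellness): Ashcroft Wellness becomes $1,109,160.

Winslow Nutrition: $537,430 · Riverside Arts: $547,520 · Ashcroft Wellness: $1,109,160 · Redwood Transit: $547,080 · Valley Housing: $507,420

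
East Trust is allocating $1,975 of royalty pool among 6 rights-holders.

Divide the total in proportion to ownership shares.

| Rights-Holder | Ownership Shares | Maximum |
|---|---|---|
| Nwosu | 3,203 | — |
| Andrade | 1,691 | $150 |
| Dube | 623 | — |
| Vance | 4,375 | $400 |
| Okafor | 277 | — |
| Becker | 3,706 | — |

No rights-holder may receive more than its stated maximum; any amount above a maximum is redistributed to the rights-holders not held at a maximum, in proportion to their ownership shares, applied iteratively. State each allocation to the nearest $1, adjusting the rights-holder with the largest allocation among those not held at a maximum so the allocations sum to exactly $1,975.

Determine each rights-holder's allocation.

Combined ownership shares = 13,875.
Unconstrained shares: Nwosu 455.92; Andrade 240.70; Dube 88.68; Vance 622.75; Okafor 39.43; Becker 527.52.
Held at cap: Andrade ($150), Vance ($400); residual $1,425 reallocated over remaining ownership shares 7,809.
Shares after redistribution: Nwosu 584.49 → $584; Dube 113.69 → $114; Okafor 50.55 → $51; Becker 676.28 → $676.

Nwosu: $584 · Andrade: $150 · Dube: $114 · Vance: $400 · Okafor: $51 · Becker: $676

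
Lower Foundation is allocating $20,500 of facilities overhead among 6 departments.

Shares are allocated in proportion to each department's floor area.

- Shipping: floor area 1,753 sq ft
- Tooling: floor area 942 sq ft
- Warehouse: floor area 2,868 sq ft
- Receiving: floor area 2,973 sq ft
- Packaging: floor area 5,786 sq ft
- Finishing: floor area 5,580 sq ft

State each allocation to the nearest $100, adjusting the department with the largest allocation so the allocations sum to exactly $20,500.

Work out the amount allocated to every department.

Shipping: $1,800 · Tooling: $1,000 · Warehouse: $3,000 · Receiving: $3,100 · Packaging: $5,900 · Finishing: $5,700

Floor area total: 19,902.
Proportional shares: Shipping 1,753/19,902 × $20,500 = 1,805.67; Tooling 942/19,902 × $20,500 = 970.30; Warehouse 2,868/19,902 × $20,500 = 2,954.18; Receiving 2,973/19,902 × $20,500 = 3,062.33; Packaging 5,786/19,902 × $20,500 = 5,959.85; Finishing 5,580/19,902 × $20,500 = 5,747.66.
Rounded to nearest $100: Shipping $1,800; Tooling $1,000; Warehouse $3,000; Receiving $3,100; Packaging $6,000; Finishing $5,700. Sum = $20,600.
Difference $20,500 − $20,600 = −$100 applied to largest allocation (Packaging): Packaging becomes $5,900.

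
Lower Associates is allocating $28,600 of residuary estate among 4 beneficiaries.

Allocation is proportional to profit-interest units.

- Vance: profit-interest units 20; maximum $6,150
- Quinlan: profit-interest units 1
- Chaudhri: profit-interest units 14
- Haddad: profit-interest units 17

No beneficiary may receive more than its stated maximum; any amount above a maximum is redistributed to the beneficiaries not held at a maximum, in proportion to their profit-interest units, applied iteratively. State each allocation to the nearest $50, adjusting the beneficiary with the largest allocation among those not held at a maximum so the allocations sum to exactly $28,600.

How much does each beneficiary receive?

Vance: $6,150 · Quinlan: $700 · Chaudhri: $9,800 · Haddad: $11,950

Sum of profit-interest units: 52.
Pro-rata shares before constraints: Vance 11,000.00; Quinlan 550.00; Chaudhri 7,700.00; Haddad 9,350.00.
Held at cap: Vance ($6,150); residual $22,450 reallocated over remaining profit-interest units 32.
Remaining shares: Quinlan 701.56 → $700; Chaudhri 9,821.88 → $9,800; Haddad 11,926.56 → $11,950.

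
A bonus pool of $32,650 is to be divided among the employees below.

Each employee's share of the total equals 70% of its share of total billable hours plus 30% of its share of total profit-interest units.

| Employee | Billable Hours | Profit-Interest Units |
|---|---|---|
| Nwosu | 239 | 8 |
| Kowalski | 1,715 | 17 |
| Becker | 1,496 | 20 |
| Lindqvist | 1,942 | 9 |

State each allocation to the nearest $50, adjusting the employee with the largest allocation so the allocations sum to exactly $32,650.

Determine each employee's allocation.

Billable hours total 5,392; profit-interest units total 54.
Composite weights (70% billable hours + 30% profit-interest units): Nwosu 0.0755; Kowalski 0.3171; Becker 0.3053; Lindqvist 0.3021.
Pro-rata amounts: Nwosu 2,464.16; Kowalski 10,352.96; Becker 9,968.85; Lindqvist 9,864.03.
At nearest $50: Nwosu $2,450; Kowalski $10,350; Becker $9,950; Lindqvist $9,850. Sum = $32,600.
Difference $32,650 − $32,600 = +$50 applied to largest allocation (Kowalski): Kowalski becomes $10,400.

Nwosu: $2,450; Kowalski: $10,400; Becker: $9,950; Lindqvist: $9,850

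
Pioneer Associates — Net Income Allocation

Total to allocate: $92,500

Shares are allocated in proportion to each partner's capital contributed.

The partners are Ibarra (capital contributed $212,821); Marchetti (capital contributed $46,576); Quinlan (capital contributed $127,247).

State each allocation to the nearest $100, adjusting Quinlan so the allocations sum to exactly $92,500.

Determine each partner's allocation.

Ibarra: $50,900 · Marchetti: $11,100 · Quinlan: $30,500

Combined capital contributed = 386,644.
Raw shares: Ibarra 212,821/386,644 × $92,500 = 50,914.90; Marchetti 46,576/386,644 × $92,500 = 11,142.76; Quinlan 127,247/386,644 × $92,500 = 30,442.34.
After rounding ($100): Ibarra $50,900; Marchetti $11,100; Quinlan $30,400. Sum = $92,400.
Difference $92,500 − $92,400 = +$100 applied to Quinlan: Quinlan becomes $30,500.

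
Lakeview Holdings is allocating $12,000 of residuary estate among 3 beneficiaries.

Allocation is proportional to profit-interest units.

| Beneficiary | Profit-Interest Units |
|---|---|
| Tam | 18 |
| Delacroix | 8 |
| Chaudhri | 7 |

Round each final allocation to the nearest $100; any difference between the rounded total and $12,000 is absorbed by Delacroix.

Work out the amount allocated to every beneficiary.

Tam: $6,500 | Delacroix: $3,000 | Chaudhri: $2,500

Total profit-interest units = 33.
Pro-rata amounts: Tam 18/33 × $12,000 = 6,545.45; Delacroix 8/33 × $12,000 = 2,909.09; Chaudhri 7/33 × $12,000 = 2,545.45.
Rounded to nearest $100: Tam $6,500; Delacroix $2,900; Chaudhri $2,500. Sum = $11,900.
Difference $12,000 − $11,900 = +$100 applied to Delacroix: Delacroix becomes $3,000.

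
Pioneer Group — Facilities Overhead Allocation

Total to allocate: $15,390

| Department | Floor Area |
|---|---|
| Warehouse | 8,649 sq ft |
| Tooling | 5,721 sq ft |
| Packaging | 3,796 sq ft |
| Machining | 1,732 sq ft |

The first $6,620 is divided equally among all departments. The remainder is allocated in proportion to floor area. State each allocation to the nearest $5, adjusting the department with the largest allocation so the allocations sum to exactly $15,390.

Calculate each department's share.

Warehouse: $5,465; Tooling: $4,175; Packaging: $3,330; Machining: $2,420

First tranche $6,620 split equally: $1,655 each.
Remainder $8,770 by floor area (total 19,898): Warehouse 3,812.03 → $3,810; Tooling 2,521.52 → $2,520; Packaging 1,673.08 → $1,675; Machining 763.38 → $765.
Totals: Warehouse $1,655 + $3,810 = $5,465; Tooling $1,655 + $2,520 = $4,175; Packaging $1,655 + $1,675 = $3,330; Machining $1,655 + $765 = $2,420.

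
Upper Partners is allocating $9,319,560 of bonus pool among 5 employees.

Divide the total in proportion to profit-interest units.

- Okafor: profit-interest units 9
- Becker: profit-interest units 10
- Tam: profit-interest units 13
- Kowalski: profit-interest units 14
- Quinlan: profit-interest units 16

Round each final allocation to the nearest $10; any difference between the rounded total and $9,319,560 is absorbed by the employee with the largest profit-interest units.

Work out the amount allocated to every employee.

Okafor: $1,352,840; Becker: $1,503,150; Tam: $1,954,100; Kowalski: $2,104,420; Quinlan: $2,405,050

Profit-interest units total: 9 + 10 + 13 + 14 + 16 = 62.
Unrounded shares: Okafor 1,352,839.35; Becker 1,503,154.84; Tam 1,954,101.29; Kowalski 2,104,416.77; Quinlan 2,405,047.74.
Rounded to nearest $10: Okafor $1,352,840; Becker $1,503,150; Tam $1,954,100; Kowalski $2,104,420; Quinlan $2,405,050. Sum = $9,319,560.
Rounded total matches; no reconciliation needed.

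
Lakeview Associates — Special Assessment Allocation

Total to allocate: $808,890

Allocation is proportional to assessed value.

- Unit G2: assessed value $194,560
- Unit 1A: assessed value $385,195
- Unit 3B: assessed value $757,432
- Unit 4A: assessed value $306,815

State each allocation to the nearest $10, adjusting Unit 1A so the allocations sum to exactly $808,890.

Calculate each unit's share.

Assessed value total: 1,644,002.
Pro-rata amounts: Unit G2 194,560/1,644,002 × $808,890 = 95,728.37; Unit 1A 385,195/1,644,002 × $808,890 = 189,525.55; Unit 3B 757,432/1,644,002 × $808,890 = 372,675.44; Unit 4A 306,815/1,644,002 × $808,890 = 150,960.63.
At nearest $10: Unit G2 $95,730; Unit 1A $189,530; Unit 3B $372,680; Unit 4A $150,960. Sum = $808,900.
Difference $808,890 − $808,900 = −$10 applied to Unit 1A: Unit 1A becomes $189,520.

Unit G2: $95,730; Unit 1A: $189,520; Unit 3B: $372,680; Unit 4A: $150,960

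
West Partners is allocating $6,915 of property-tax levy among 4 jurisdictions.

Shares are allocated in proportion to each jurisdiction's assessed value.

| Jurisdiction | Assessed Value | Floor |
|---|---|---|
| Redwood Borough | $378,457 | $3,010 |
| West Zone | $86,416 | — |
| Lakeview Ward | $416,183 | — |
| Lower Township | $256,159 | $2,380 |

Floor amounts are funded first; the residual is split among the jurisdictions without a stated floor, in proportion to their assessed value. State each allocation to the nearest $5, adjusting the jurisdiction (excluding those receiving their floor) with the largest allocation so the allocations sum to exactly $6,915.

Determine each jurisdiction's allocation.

Redwood Borough: $3,010 | West Zone: $260 | Lakeview Ward: $1,265 | Lower Township: $2,380

Fund the minimums — Redwood Borough $3,010; Lower Township $2,380. Residual $1,525.
Residual split over remaining assessed value 502,599: West Zone 262.21 → $260; Lakeview Ward 1,262.79 → $1,265.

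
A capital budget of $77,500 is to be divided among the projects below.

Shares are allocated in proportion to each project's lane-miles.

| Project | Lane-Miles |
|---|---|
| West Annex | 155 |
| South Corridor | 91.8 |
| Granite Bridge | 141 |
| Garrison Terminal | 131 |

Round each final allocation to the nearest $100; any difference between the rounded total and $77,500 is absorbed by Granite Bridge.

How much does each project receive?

Combined lane-miles = 518.8.
Pro-rata amounts: West Annex 155/518.8 × $77,500 = 23,154.39; South Corridor 91.8/518.8 × $77,500 = 13,713.38; Granite Bridge 141/518.8 × $77,500 = 21,063.03; Garrison Terminal 131/518.8 × $77,500 = 19,569.20.
Rounded to nearest $100: West Annex $23,200; South Corridor $13,700; Granite Bridge $21,100; Garrison Terminal $19,600. Sum = $77,600.
Difference $77,500 − $77,600 = −$100 applied to Granite Bridge: Granite Bridge becomes $21,000.

West Annex: $23,200; South Corridor: $13,700; Granite Bridge: $21,000; Garrison Terminal: $19,600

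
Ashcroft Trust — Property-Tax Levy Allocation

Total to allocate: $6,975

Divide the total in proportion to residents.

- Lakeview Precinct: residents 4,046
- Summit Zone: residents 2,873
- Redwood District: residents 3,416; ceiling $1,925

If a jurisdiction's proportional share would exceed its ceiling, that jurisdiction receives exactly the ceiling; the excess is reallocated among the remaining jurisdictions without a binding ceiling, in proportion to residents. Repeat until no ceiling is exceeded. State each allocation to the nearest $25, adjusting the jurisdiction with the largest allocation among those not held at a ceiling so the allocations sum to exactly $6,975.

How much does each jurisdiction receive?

Lakeview Precinct: $2,950; Summit Zone: $2,100; Redwood District: $1,925

Combined residents = 10,335.
Unconstrained shares: Lakeview Precinct 2,730.61; Summit Zone 1,938.96; Redwood District 2,305.43.
Cap binds for Redwood District ($1,925); balance $5,050 reallocated over remaining residents 6,919.
Remaining shares: Lakeview Precinct 2,953.07 → $2,950; Summit Zone 2,096.93 → $2,100.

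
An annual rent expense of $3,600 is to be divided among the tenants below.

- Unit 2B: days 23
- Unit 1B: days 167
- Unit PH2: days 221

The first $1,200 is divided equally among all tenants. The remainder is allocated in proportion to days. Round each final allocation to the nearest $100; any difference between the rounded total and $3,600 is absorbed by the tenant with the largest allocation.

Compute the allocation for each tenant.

Unit 2B: $500 | Unit 1B: $1,400 | Unit PH2: $1,700

First tranche $1,200 split equally: $400 each.
Remainder $2,400 by days (total 411): Unit 2B 134.31 → $100; Unit 1B 975.18 → $1,000; Unit PH2 1,290.51 → $1,300.
Totals: Unit 2B $400 + $100 = $500; Unit 1B $400 + $1,000 = $1,400; Unit PH2 $400 + $1,300 = $1,700.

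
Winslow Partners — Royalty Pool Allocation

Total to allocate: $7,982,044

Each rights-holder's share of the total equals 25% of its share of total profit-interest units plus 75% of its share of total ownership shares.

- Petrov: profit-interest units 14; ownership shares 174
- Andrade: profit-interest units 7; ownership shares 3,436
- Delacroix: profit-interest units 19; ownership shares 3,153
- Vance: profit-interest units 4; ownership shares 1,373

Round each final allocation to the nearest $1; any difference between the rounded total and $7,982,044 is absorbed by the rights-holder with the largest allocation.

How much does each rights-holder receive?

Petrov: $762,966; Andrade: $2,845,704; Delacroix: $3,181,700; Vance: $1,191,674

Totals — profit-interest units 44, ownership shares 8,136.
Blended shares (25% profit-interest units + 75% ownership shares): Petrov 0.0956; Andrade 0.3565; Delacroix 0.3986; Vance 0.1493.
Pro-rata amounts: Petrov 762,965.89; Andrade 2,845,703.57; Delacroix 3,181,700.21; Vance 1,191,674.33.
Rounded to nearest $1: Petrov $762,966; Andrade $2,845,704; Delacroix $3,181,700; Vance $1,191,674. Sum = $7,982,044.
No rounding difference to absorb.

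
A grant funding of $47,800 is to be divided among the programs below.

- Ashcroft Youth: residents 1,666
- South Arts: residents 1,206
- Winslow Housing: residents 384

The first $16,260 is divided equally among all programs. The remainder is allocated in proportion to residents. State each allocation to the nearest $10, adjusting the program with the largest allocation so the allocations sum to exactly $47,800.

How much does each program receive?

Ashcroft Youth: $21,560 | South Arts: $17,100 | Winslow Housing: $9,140

First tranche $16,260 split equally: $5,420 each.
Remainder $31,540 by residents (total 3,256): Ashcroft Youth 16,138.10 → $16,140; South Arts 11,682.20 → $11,680; Winslow Housing 3,719.71 → $3,720.
Totals: Ashcroft Youth $5,420 + $16,140 = $21,560; South Arts $5,420 + $11,680 = $17,100; Winslow Housing $5,420 + $3,720 = $9,140.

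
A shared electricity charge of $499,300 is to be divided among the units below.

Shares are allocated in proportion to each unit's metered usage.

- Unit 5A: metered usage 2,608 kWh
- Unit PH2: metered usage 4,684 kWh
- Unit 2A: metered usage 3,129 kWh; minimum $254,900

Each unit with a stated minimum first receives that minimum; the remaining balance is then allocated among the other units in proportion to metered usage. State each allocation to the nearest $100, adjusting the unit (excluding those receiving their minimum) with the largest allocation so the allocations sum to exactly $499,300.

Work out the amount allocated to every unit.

Unit 5A: $87,400; Unit PH2: $157,000; Unit 2A: $254,900

Fund the minimums — Unit 2A $254,900. Remaining pool $244,400.
Remaining pool split over remaining metered usage 7,292: Unit 5A 87,410.20 → $87,400; Unit PH2 156,989.80 → $157,000.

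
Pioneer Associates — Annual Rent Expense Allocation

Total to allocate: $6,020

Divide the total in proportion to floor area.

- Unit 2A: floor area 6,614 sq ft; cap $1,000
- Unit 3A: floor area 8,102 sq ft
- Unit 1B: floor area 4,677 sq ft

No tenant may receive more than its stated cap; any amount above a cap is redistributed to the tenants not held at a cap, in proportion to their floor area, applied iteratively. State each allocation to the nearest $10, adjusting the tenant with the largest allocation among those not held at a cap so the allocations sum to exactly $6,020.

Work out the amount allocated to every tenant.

Unit 2A: $1,000 · Unit 3A: $3,180 · Unit 1B: $1,840

Total floor area = 19,393.
Proportional shares (ignoring caps): Unit 2A 2,053.13; Unit 3A 2,515.03; Unit 1B 1,451.84.
Capped: Unit 2A ($1,000); residual $5,020 reallocated over remaining floor area 12,779.
Shares after redistribution: Unit 3A 3,182.72 → $3,180; Unit 1B 1,837.28 → $1,840.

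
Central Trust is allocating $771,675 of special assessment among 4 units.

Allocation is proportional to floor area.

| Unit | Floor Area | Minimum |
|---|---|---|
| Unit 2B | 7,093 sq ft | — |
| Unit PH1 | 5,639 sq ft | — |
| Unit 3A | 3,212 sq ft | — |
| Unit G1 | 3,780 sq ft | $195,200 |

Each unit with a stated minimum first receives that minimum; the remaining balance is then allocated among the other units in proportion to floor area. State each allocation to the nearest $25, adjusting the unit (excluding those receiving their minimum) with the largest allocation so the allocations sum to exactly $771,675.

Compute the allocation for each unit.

Fund the minimums — Unit G1 $195,200. Balance $576,475.
Balance split over remaining floor area 15,944: Unit 2B 256,456.17 → $256,450; Unit PH1 203,885.01 → $203,875; Unit 3A 116,133.82 → $116,125.
Rounding difference +$25 applied to Unit 2B → $256,475.

Unit 2B: $256,475 · Unit PH1: $203,875 · Unit 3A: $116,125 · Unit G1: $195,200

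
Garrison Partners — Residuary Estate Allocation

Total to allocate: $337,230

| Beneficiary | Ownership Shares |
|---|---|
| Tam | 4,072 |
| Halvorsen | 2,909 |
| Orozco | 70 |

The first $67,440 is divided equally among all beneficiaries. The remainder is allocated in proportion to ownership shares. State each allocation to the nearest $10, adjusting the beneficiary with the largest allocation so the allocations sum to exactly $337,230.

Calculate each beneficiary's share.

Equal tier: $67,440 ÷ 3 = $22,480 apiece.
Remainder $269,790 by ownership shares (total 7,051): Tam 155,805.54 → $155,810; Halvorsen 111,306.07 → $111,310; Orozco 2,678.39 → $2,680.
Rounding difference −$10 on remainder applied to Tam.
Totals: Tam $22,480 + $155,800 = $178,280; Halvorsen $22,480 + $111,310 = $133,790; Orozco $22,480 + $2,680 = $25,160.

Tam: $178,280 | Halvorsen: $133,790 | Orozco: $25,160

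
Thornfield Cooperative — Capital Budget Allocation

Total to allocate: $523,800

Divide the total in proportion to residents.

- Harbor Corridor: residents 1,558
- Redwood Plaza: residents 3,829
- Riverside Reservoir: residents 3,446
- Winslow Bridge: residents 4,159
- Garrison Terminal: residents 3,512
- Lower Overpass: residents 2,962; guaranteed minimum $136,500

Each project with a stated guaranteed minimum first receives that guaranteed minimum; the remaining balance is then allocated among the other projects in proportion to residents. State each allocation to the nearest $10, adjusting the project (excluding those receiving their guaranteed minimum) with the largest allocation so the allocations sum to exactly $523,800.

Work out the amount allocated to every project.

Minimums first: Lower Overpass $136,500. Balance $387,300.
Balance split over remaining residents 16,504: Harbor Corridor 36,561.65 → $36,560; Redwood Plaza 89,855.29 → $89,860; Riverside Reservoir 80,867.41 → $80,870; Winslow Bridge 97,599.41 → $97,600; Garrison Terminal 82,416.24 → $82,420.
Rounding difference −$10 applied to Winslow Bridge → $97,590.

Harbor Corridor: $36,560 · Redwood Plaza: $89,860 · Riverside Reservoir: $80,870 · Winslow Bridge: $97,590 · Garrison Terminal: $82,420 · Lower Overpass: $136,500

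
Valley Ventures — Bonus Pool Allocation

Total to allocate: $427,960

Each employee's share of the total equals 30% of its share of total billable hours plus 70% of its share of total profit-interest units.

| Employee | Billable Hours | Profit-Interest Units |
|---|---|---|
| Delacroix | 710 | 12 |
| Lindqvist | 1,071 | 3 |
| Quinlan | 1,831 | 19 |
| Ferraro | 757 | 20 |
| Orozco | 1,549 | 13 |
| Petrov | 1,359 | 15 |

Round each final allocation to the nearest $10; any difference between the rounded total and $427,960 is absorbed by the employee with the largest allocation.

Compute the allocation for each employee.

Totals — billable hours 7,277, profit-interest units 82.
Combined weights (30% billable hours + 70% profit-interest units): Delacroix 0.1317; Lindqvist 0.0698; Quinlan 0.2377; Ferraro 0.2019; Orozco 0.1748; Petrov 0.1841.
Unrounded shares: Delacroix 56,366.32; Lindqvist 29,855.59; Quinlan 101,717.33; Ferraro 86,422.08; Orozco 74,822.11; Petrov 78,776.57.
At nearest $10: Delacroix $56,370; Lindqvist $29,860; Quinlan $101,720; Ferraro $86,420; Orozco $74,820; Petrov $78,780. Sum = $427,970.
Difference $427,960 − $427,970 = −$10 applied to largest allocation (Quinlan): Quinlan becomes $101,710.

Delacroix: $56,370; Lindqvist: $29,860; Quinlan: $101,710; Ferraro: $86,420; Orozco: $74,820; Petrov: $78,780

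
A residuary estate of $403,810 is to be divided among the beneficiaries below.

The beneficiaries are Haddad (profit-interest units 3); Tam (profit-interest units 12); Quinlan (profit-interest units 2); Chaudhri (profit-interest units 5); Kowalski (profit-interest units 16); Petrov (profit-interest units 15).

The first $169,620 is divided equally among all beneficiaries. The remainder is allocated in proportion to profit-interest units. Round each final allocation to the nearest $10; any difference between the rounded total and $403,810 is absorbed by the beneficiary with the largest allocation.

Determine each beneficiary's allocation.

Equal tier: $169,620 ÷ 6 = $28,270 apiece.
Remainder $234,190 by profit-interest units (total 53): Haddad 13,256.04 → $13,260; Tam 53,024.15 → $53,020; Quinlan 8,837.36 → $8,840; Chaudhri 22,093.40 → $22,090; Kowalski 70,698.87 → $70,700; Petrov 66,280.19 → $66,280.
Totals: Haddad $28,270 + $13,260 = $41,530; Tam $28,270 + $53,020 = $81,290; Quinlan $28,270 + $8,840 = $37,110; Chaudhri $28,270 + $22,090 = $50,360; Kowalski $28,270 + $70,700 = $98,970; Petrov $28,270 + $66,280 = $94,550.

Haddad: $41,530 · Tam: $81,290 · Quinlan: $37,110 · Chaudhri: $50,360 · Kowalski: $98,970 · Petrov: $94,550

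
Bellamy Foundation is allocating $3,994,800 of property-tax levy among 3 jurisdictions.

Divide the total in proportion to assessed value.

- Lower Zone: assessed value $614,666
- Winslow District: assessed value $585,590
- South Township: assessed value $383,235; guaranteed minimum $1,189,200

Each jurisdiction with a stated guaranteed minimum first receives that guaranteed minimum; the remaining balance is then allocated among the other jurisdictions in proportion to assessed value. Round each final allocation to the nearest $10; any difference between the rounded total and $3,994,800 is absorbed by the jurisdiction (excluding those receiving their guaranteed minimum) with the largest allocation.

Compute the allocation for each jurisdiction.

Lower Zone: $1,436,780; Winslow District: $1,368,820; South Township: $1,189,200

Minimums first: South Township $1,189,200. Balance $2,805,600.
Balance split over remaining assessed value 1,200,256: Lower Zone 1,436,782.59 → $1,436,780; Winslow District 1,368,817.41 → $1,368,820.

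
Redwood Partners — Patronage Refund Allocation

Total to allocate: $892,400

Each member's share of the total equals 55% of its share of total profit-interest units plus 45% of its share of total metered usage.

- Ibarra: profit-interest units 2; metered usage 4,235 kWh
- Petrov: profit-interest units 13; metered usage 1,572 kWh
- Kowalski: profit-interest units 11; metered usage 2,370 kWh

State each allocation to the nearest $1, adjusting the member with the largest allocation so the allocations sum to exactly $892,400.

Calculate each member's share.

Profit-interest units total 26; metered usage total 8,177.
Combined weights (55% profit-interest units + 45% metered usage): Ibarra 0.2754; Petrov 0.3615; Kowalski 0.3631.
Unrounded shares: Ibarra 245,740.13; Petrov 322,612.37; Kowalski 324,047.498.
After rounding ($1): Ibarra $245,740; Petrov $322,612; Kowalski $324,047. Sum = $892,399.
Difference $892,400 − $892,399 = +$1 applied to largest allocation (Kowalski): Kowalski becomes $324,048.

Ibarra: $245,740; Petrov: $322,612; Kowalski: $324,048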